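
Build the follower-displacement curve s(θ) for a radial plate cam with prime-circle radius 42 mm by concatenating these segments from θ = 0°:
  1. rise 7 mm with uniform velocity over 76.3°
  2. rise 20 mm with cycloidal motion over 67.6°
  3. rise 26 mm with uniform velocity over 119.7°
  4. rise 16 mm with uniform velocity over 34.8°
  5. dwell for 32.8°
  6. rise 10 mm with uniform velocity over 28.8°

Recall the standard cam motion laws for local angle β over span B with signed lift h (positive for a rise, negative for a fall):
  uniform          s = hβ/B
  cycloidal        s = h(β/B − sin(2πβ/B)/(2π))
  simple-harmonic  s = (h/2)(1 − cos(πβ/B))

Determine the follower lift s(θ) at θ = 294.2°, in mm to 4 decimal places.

seg 1 [0°–76.3°] uniform, h=7: full span → s += 7 → s = 7.0000
seg 2 [76.3°–143.9°] cycloidal, h=20: full span → s += 20 → s = 27.0000
seg 3 [143.9°–263.6°] uniform, h=26: full span → s += 26 → s = 53.0000
seg 4 [263.6°–298.4°] uniform, h=16: θ=294.2° here. β=30.6, B=34.8. 16·30.6/34.8 = 14.0690 → s = 67.0690

67.0690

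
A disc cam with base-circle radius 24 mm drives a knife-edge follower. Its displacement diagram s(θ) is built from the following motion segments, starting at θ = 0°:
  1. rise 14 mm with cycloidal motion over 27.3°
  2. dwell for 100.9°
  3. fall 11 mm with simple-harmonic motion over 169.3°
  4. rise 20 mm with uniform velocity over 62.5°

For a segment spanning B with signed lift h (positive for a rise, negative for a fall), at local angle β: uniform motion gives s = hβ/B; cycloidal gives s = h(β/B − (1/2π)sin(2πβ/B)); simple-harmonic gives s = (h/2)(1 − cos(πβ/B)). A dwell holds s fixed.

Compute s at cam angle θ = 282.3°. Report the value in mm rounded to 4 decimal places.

seg 1 [0°–27.3°] cycloidal, h=14: full span → s += 14 → s = 14.0000
seg 2 [27.3°–128.2°] dwell: s stays 14.0000
seg 3 [128.2°–297.5°] simple-harmonic, h=-11: θ=282.3° here. β=154.1, B=169.3. -11/2·(1 − cos(π·0.9102)) = -10.7827 → s = 3.2173

3.2173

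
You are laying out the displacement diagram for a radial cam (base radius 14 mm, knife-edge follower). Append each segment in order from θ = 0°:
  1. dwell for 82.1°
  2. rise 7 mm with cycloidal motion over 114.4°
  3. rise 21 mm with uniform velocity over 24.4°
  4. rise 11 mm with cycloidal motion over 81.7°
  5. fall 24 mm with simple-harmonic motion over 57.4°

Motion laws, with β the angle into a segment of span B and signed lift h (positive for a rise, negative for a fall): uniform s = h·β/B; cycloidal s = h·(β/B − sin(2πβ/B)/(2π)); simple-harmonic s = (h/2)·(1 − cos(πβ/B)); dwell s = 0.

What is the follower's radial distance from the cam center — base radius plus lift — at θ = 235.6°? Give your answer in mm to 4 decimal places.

seg 1 [0°–82.1°] dwell: s stays 0.0000
seg 2 [82.1°–196.5°] cycloidal, h=7: full span → s += 7 → s = 7.0000
seg 3 [196.5°–220.9°] uniform, h=21: full span → s += 21 → s = 28.0000
seg 4 [220.9°–302.6°] cycloidal, h=11: θ=235.6° here. β=14.7, B=81.7. 11·(0.1799 − sin(2π·0.1799)/(2π)) = 0.3955 → s = 28.3955
radial distance = base radius + s = 14 + 28.3955 = 42.3955

42.3955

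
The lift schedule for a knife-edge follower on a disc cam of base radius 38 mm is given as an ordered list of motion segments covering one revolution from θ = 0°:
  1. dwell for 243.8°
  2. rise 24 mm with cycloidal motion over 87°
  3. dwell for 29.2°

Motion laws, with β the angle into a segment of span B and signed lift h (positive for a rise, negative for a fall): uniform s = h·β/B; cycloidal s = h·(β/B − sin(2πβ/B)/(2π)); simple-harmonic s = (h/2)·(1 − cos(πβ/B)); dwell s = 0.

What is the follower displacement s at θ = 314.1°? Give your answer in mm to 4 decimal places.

seg 1 [0°–243.8°] dwell: s stays 0.0000
seg 2 [243.8°–330.8°] cycloidal, h=24: θ=314.1° here. β=70.3, B=87. 24·(0.8080 − sin(2π·0.8080)/(2π)) = 22.9616 → s = 22.9616

22.9616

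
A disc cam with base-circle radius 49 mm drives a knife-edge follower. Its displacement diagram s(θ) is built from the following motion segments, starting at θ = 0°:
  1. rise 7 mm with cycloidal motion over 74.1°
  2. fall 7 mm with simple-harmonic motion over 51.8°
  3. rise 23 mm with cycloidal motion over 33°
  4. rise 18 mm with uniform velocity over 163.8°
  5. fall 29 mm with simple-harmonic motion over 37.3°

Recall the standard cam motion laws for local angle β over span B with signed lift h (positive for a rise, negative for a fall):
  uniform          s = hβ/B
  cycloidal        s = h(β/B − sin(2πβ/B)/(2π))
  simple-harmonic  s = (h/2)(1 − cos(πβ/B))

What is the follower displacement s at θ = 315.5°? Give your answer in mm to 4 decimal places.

seg 1 [0°–74.1°] cycloidal, h=7: full span → s += 7 → s = 7.0000
seg 2 [74.1°–125.9°] simple-harmonic, h=-7: full span → s += -7 → s = 0.0000
seg 3 [125.9°–158.9°] cycloidal, h=23: full span → s += 23 → s = 23.0000
seg 4 [158.9°–322.7°] uniform, h=18: θ=315.5° here. β=156.6, B=163.8. 18·156.6/163.8 = 17.2088 → s = 40.2088

40.2088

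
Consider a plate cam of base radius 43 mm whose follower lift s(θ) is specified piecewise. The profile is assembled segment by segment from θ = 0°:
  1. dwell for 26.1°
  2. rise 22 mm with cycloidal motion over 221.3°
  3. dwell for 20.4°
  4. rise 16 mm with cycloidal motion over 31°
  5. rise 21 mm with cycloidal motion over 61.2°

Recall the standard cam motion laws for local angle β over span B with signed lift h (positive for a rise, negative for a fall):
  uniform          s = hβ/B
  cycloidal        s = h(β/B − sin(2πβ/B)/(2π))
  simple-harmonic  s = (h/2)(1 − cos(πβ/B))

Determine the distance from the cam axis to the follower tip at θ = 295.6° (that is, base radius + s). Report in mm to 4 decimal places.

seg 1 [0°–26.1°] dwell: s stays 0.0000
seg 2 [26.1°–247.4°] cycloidal, h=22: full span → s += 22 → s = 22.0000
seg 3 [247.4°–267.8°] dwell: s stays 22.0000
seg 4 [267.8°–298.8°] cycloidal, h=16: θ=295.6° here. β=27.8, B=31. 16·(0.8968 − sin(2π·0.8968)/(2π)) = 15.8866 → s = 37.8866
radial distance = base radius + s = 43 + 37.8866 = 80.8866

80.8866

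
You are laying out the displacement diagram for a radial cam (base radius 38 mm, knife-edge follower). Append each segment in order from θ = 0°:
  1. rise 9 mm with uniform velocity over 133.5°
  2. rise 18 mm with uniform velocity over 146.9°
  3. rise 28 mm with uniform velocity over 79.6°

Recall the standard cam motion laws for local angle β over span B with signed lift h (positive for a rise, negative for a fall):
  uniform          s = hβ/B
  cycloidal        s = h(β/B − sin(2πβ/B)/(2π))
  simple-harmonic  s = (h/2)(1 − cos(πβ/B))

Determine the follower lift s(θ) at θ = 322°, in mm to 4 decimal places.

seg 1 [0°–133.5°] uniform, h=9: full span → s += 9 → s = 9.0000
seg 2 [133.5°–280.4°] uniform, h=18: full span → s += 18 → s = 27.0000
seg 3 [280.4°–360°] uniform, h=28: θ=322° here. β=41.6, B=79.6. 28·41.6/79.6 = 14.6332 → s = 41.6332

41.6332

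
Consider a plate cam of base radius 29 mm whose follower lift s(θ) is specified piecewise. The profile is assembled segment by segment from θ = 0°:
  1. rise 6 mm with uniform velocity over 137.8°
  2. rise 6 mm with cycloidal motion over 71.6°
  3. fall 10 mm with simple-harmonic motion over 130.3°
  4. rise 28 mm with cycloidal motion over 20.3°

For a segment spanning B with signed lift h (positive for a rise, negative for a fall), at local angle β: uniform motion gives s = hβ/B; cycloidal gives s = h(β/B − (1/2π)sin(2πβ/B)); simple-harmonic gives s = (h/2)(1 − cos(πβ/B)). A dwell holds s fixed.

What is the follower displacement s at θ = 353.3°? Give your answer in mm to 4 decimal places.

seg 1 [0°–137.8°] uniform, h=6: full span → s += 6 → s = 6.0000
seg 2 [137.8°–209.4°] cycloidal, h=6: full span → s += 6 → s = 12.0000
seg 3 [209.4°–339.7°] simple-harmonic, h=-10: full span → s += -10 → s = 2.0000
seg 4 [339.7°–360°] cycloidal, h=28: θ=353.3° here. β=13.6, B=20.3. 28·(0.6700 − sin(2π·0.6700)/(2π)) = 22.6631 → s = 24.6631

24.6631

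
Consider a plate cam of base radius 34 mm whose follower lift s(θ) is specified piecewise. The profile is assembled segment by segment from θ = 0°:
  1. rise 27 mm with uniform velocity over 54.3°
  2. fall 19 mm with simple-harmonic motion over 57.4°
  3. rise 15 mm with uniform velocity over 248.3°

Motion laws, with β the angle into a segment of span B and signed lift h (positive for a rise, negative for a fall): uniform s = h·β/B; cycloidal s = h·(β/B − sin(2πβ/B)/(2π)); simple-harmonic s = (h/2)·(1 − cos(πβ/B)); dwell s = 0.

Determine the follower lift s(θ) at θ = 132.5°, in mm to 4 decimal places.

seg 1 [0°–54.3°] uniform, h=27: full span → s += 27 → s = 27.0000
seg 2 [54.3°–111.7°] simple-harmonic, h=-19: full span → s += -19 → s = 8.0000
seg 3 [111.7°–360°] uniform, h=15: θ=132.5° here. β=20.8, B=248.3. 15·20.8/248.3 = 1.2565 → s = 9.2565

9.2565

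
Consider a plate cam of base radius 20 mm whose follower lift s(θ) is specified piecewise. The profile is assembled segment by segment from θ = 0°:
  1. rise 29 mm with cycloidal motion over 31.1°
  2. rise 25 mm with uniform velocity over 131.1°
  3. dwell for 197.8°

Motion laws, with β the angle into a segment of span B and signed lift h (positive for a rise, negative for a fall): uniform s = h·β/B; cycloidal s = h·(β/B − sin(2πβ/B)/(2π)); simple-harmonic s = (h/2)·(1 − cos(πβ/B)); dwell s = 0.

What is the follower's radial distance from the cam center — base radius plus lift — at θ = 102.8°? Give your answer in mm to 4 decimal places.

seg 1 [0°–31.1°] cycloidal, h=29: full span → s += 29 → s = 29.0000
seg 2 [31.1°–162.2°] uniform, h=25: θ=102.8° here. β=71.7, B=131.1. 25·71.7/131.1 = 13.6728 → s = 42.6728
radial distance = base radius + s = 20 + 42.6728 = 62.6728

62.6728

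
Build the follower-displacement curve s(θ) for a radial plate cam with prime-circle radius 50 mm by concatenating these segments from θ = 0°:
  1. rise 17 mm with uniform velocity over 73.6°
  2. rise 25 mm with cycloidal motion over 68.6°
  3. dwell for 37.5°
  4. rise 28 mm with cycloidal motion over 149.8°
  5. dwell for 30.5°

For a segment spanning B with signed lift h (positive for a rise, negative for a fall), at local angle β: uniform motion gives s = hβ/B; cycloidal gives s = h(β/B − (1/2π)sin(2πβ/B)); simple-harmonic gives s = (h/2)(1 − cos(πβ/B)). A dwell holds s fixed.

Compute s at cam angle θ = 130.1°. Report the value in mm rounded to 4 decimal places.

seg 1 [0°–73.6°] uniform, h=17: full span → s += 17 → s = 17.0000
seg 2 [73.6°–142.2°] cycloidal, h=25: θ=130.1° here. β=56.5, B=68.6. 25·(0.8236 − sin(2π·0.8236)/(2π)) = 24.1512 → s = 41.1512

41.1512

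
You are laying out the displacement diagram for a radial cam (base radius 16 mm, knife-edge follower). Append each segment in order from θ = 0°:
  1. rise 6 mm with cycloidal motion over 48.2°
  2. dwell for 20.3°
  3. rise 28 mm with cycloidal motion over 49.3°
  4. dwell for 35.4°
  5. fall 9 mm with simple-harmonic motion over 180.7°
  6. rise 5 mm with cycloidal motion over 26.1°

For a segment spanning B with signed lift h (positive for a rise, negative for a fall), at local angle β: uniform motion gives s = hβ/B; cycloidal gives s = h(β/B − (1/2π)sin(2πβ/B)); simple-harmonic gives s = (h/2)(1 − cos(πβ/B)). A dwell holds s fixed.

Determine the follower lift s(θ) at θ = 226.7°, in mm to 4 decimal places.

seg 1 [0°–48.2°] cycloidal, h=6: full span → s += 6 → s = 6.0000
seg 2 [48.2°–68.5°] dwell: s stays 6.0000
seg 3 [68.5°–117.8°] cycloidal, h=28: full span → s += 28 → s = 34.0000
seg 4 [117.8°–153.2°] dwell: s stays 34.0000
seg 5 [153.2°–333.9°] simple-harmonic, h=-9: θ=226.7° here. β=73.5, B=180.7. -9/2·(1 − cos(π·0.4068)) = -3.2005 → s = 30.7995

30.7995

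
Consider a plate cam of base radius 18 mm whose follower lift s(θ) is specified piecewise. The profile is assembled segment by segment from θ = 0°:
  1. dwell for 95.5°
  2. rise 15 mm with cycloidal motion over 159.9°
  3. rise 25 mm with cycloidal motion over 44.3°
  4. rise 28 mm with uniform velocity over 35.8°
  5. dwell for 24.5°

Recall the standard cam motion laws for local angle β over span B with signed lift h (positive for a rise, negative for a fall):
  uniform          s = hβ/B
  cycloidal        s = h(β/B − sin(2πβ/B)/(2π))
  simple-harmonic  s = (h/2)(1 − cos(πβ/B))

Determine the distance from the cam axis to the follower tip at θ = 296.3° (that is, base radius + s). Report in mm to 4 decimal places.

seg 1 [0°–95.5°] dwell: s stays 0.0000
seg 2 [95.5°–255.4°] cycloidal, h=15: full span → s += 15 → s = 15.0000
seg 3 [255.4°–299.7°] cycloidal, h=25: θ=296.3° here. β=40.9, B=44.3. 25·(0.9233 − sin(2π·0.9233)/(2π)) = 24.9265 → s = 39.9265
radial distance = base radius + s = 18 + 39.9265 = 57.9265

57.9265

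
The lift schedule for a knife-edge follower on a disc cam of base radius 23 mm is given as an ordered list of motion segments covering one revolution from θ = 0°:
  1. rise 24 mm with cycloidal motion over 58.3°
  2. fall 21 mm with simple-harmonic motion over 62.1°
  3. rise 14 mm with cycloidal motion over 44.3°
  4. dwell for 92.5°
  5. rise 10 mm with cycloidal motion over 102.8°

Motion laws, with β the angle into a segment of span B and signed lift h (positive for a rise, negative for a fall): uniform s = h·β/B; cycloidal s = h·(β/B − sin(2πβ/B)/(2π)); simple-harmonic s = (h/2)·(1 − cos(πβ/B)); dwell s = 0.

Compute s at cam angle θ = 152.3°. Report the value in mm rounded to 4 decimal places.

seg 1 [0°–58.3°] cycloidal, h=24: full span → s += 24 → s = 24.0000
seg 2 [58.3°–120.4°] simple-harmonic, h=-21: full span → s += -21 → s = 3.0000
seg 3 [120.4°–164.7°] cycloidal, h=14: θ=152.3° here. β=31.9, B=44.3. 14·(0.7201 − sin(2π·0.7201)/(2π)) = 12.2702 → s = 15.2702

15.2702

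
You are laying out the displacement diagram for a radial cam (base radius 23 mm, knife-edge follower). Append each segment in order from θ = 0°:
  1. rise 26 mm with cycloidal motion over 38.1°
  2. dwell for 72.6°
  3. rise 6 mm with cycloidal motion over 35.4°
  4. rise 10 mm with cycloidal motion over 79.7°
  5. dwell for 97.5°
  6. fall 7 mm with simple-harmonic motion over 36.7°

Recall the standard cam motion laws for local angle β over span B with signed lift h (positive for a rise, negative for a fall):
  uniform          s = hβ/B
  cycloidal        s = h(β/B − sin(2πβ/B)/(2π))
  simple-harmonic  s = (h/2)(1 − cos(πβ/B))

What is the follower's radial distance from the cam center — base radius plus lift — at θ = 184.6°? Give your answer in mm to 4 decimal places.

seg 1 [0°–38.1°] cycloidal, h=26: full span → s += 26 → s = 26.0000
seg 2 [38.1°–110.7°] dwell: s stays 26.0000
seg 3 [110.7°–146.1°] cycloidal, h=6: full span → s += 6 → s = 32.0000
seg 4 [146.1°–225.8°] cycloidal, h=10: θ=184.6° here. β=38.5, B=79.7. 10·(0.4831 − sin(2π·0.4831)/(2π)) = 4.6615 → s = 36.6615
radial distance = base radius + s = 23 + 36.6615 = 59.6615

59.6615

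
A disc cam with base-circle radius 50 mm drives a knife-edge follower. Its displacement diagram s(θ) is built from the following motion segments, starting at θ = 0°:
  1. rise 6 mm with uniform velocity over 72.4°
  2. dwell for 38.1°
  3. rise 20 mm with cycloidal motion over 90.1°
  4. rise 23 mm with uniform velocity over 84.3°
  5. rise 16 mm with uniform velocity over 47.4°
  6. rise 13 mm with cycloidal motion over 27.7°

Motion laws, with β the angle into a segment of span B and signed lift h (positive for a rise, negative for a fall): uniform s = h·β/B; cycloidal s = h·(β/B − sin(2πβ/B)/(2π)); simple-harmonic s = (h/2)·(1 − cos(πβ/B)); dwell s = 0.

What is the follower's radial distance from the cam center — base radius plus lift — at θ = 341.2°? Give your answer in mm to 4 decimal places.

seg 1 [0°–72.4°] uniform, h=6: full span → s += 6 → s = 6.0000
seg 2 [72.4°–110.5°] dwell: s stays 6.0000
seg 3 [110.5°–200.6°] cycloidal, h=20: full span → s += 20 → s = 26.0000
seg 4 [200.6°–284.9°] uniform, h=23: full span → s += 23 → s = 49.0000
seg 5 [284.9°–332.3°] uniform, h=16: full span → s += 16 → s = 65.0000
seg 6 [332.3°–360°] cycloidal, h=13: θ=341.2° here. β=8.9, B=27.7. 13·(0.3213 − sin(2π·0.3213)/(2π)) = 2.3121 → s = 67.3121
radial distance = base radius + s = 50 + 67.3121 = 117.3121

117.3121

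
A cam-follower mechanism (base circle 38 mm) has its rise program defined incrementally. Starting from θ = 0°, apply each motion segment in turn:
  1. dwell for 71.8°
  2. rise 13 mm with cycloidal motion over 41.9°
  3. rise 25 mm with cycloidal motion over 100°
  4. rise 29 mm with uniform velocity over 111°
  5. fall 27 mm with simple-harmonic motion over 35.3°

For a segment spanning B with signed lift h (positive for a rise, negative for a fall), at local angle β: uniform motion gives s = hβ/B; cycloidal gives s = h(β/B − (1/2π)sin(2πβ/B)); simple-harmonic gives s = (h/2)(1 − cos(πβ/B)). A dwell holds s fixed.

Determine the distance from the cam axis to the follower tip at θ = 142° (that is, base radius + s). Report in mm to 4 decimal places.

seg 1 [0°–71.8°] dwell: s stays 0.0000
seg 2 [71.8°–113.7°] cycloidal, h=13: full span → s += 13 → s = 13.0000
seg 3 [113.7°–213.7°] cycloidal, h=25: θ=142° here. β=28.3, B=100. 25·(0.2830 − sin(2π·0.2830)/(2π)) = 3.1814 → s = 16.1814
radial distance = base radius + s = 38 + 16.1814 = 54.1814

54.1814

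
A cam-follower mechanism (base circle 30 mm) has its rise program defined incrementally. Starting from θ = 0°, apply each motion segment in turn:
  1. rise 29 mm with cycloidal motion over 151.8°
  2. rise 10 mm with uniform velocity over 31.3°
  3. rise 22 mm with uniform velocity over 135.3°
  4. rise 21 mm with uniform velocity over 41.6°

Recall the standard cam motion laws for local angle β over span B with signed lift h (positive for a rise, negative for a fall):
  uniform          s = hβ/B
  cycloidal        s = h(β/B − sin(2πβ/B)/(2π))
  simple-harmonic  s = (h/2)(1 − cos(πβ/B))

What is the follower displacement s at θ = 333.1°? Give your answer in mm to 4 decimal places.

seg 1 [0°–151.8°] cycloidal, h=29: full span → s += 29 → s = 29.0000
seg 2 [151.8°–183.1°] uniform, h=10: full span → s += 10 → s = 39.0000
seg 3 [183.1°–318.4°] uniform, h=22: full span → s += 22 → s = 61.0000
seg 4 [318.4°–360°] uniform, h=21: θ=333.1° here. β=14.7, B=41.6. 21·14.7/41.6 = 7.4207 → s = 68.4207

68.4207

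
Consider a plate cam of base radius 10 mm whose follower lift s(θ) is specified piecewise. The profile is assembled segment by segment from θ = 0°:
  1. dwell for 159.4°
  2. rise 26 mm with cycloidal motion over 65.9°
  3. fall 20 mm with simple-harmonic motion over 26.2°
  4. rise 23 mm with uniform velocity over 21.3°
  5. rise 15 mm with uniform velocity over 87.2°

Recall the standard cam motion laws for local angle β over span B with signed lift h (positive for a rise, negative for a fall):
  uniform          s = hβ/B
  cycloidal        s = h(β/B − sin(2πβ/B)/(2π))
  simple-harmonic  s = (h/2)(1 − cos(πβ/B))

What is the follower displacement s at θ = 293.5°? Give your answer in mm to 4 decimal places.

seg 1 [0°–159.4°] dwell: s stays 0.0000
seg 2 [159.4°–225.3°] cycloidal, h=26: full span → s += 26 → s = 26.0000
seg 3 [225.3°–251.5°] simple-harmonic, h=-20: full span → s += -20 → s = 6.0000
seg 4 [251.5°–272.8°] uniform, h=23: full span → s += 23 → s = 29.0000
seg 5 [272.8°–360°] uniform, h=15: θ=293.5° here. β=20.7, B=87.2. 15·20.7/87.2 = 3.5608 → s = 32.5608

32.5608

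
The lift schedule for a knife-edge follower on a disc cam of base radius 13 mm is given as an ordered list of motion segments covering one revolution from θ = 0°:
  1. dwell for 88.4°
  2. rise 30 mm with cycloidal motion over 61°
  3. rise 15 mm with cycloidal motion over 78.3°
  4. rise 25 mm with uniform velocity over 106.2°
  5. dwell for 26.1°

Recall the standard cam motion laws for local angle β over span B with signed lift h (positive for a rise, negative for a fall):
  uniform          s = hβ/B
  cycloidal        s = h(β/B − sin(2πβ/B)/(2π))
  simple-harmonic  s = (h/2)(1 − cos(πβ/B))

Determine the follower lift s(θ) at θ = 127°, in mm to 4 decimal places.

seg 1 [0°–88.4°] dwell: s stays 0.0000
seg 2 [88.4°–149.4°] cycloidal, h=30: θ=127° here. β=38.6, B=61. 30·(0.6328 − sin(2π·0.6328)/(2π)) = 22.5209 → s = 22.5209

22.5209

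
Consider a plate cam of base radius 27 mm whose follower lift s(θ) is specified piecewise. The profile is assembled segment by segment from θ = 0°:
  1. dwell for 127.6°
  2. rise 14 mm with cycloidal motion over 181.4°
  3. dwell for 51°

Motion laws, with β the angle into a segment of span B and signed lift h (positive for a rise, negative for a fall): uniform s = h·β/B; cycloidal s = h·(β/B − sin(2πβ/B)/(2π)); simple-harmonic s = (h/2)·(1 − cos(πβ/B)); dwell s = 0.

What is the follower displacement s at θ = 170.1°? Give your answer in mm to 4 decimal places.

seg 1 [0°–127.6°] dwell: s stays 0.0000
seg 2 [127.6°–309°] cycloidal, h=14: θ=170.1° here. β=42.5, B=181.4. 14·(0.2343 − sin(2π·0.2343)/(2π)) = 1.0627 → s = 1.0627

1.0627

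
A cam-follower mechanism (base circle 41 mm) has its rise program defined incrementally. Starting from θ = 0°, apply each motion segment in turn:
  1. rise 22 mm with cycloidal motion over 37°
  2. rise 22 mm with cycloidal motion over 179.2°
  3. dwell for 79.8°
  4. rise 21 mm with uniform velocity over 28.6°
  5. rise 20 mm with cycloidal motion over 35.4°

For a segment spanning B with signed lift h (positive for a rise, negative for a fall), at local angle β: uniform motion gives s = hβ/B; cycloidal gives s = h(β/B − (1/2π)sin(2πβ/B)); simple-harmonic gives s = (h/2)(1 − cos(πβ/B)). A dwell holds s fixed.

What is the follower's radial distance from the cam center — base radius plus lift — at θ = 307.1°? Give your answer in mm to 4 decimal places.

seg 1 [0°–37°] cycloidal, h=22: full span → s += 22 → s = 22.0000
seg 2 [37°–216.2°] cycloidal, h=22: full span → s += 22 → s = 44.0000
seg 3 [216.2°–296°] dwell: s stays 44.0000
seg 4 [296°–324.6°] uniform, h=21: θ=307.1° here. β=11.1, B=28.6. 21·11.1/28.6 = 8.1503 → s = 52.1503
radial distance = base radius + s = 41 + 52.1503 = 93.1503

93.1503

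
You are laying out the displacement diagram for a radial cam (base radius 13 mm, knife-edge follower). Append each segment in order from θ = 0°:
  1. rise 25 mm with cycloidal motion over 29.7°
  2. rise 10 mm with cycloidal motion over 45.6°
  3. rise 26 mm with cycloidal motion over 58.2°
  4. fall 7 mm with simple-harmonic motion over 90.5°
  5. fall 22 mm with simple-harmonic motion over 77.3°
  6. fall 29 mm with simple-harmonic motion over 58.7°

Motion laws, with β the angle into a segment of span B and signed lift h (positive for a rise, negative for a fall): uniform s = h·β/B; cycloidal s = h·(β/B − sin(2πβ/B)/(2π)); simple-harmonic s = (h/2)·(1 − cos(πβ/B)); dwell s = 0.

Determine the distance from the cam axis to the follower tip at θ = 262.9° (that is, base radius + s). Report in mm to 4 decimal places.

seg 1 [0°–29.7°] cycloidal, h=25: full span → s += 25 → s = 25.0000
seg 2 [29.7°–75.3°] cycloidal, h=10: full span → s += 10 → s = 35.0000
seg 3 [75.3°–133.5°] cycloidal, h=26: full span → s += 26 → s = 61.0000
seg 4 [133.5°–224°] simple-harmonic, h=-7: full span → s += -7 → s = 54.0000
seg 5 [224°–301.3°] simple-harmonic, h=-22: θ=262.9° here. β=38.9, B=77.3. -22/2·(1 − cos(π·0.5032)) = -11.1118 → s = 42.8882
radial distance = base radius + s = 13 + 42.8882 = 55.8882

55.8882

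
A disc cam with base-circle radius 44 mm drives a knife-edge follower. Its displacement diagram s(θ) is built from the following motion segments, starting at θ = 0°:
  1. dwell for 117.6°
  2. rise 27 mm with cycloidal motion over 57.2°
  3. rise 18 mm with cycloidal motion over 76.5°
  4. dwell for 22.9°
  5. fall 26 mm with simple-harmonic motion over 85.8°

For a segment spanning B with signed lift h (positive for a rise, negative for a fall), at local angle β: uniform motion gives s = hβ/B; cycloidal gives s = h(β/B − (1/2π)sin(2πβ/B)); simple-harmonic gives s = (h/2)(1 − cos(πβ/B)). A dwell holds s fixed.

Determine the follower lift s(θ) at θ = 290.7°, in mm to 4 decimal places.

seg 1 [0°–117.6°] dwell: s stays 0.0000
seg 2 [117.6°–174.8°] cycloidal, h=27: full span → s += 27 → s = 27.0000
seg 3 [174.8°–251.3°] cycloidal, h=18: full span → s += 18 → s = 45.0000
seg 4 [251.3°–274.2°] dwell: s stays 45.0000
seg 5 [274.2°–360°] simple-harmonic, h=-26: θ=290.7° here. β=16.5, B=85.8. -26/2·(1 − cos(π·0.1923)) = -2.3012 → s = 42.6988

42.6988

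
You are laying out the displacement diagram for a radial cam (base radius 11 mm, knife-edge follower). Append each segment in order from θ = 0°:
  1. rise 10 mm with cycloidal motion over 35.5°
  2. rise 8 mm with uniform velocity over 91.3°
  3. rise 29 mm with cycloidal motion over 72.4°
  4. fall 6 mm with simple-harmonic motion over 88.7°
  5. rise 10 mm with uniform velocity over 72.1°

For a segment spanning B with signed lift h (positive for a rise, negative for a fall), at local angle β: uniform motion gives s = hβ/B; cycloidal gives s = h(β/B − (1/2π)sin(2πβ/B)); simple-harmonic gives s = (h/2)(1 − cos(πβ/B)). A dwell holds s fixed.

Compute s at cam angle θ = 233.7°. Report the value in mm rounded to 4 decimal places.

seg 1 [0°–35.5°] cycloidal, h=10: full span → s += 10 → s = 10.0000
seg 2 [35.5°–126.8°] uniform, h=8: full span → s += 8 → s = 18.0000
seg 3 [126.8°–199.2°] cycloidal, h=29: full span → s += 29 → s = 47.0000
seg 4 [199.2°–287.9°] simple-harmonic, h=-6: θ=233.7° here. β=34.5, B=88.7. -6/2·(1 − cos(π·0.3890)) = -1.9745 → s = 45.0255

45.0255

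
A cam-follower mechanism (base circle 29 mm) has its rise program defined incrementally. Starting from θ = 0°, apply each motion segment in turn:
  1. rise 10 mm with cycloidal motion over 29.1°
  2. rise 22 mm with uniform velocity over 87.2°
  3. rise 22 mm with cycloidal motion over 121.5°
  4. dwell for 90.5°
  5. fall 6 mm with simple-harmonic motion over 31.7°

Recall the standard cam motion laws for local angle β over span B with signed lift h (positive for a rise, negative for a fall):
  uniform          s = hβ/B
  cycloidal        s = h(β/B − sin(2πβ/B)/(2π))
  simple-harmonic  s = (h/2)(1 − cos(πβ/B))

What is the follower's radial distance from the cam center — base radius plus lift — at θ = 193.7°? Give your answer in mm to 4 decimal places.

seg 1 [0°–29.1°] cycloidal, h=10: full span → s += 10 → s = 10.0000
seg 2 [29.1°–116.3°] uniform, h=22: full span → s += 22 → s = 32.0000
seg 3 [116.3°–237.8°] cycloidal, h=22: θ=193.7° here. β=77.4, B=121.5. 22·(0.6370 − sin(2π·0.6370)/(2π)) = 16.6707 → s = 48.6707
radial distance = base radius + s = 29 + 48.6707 = 77.6707

77.6707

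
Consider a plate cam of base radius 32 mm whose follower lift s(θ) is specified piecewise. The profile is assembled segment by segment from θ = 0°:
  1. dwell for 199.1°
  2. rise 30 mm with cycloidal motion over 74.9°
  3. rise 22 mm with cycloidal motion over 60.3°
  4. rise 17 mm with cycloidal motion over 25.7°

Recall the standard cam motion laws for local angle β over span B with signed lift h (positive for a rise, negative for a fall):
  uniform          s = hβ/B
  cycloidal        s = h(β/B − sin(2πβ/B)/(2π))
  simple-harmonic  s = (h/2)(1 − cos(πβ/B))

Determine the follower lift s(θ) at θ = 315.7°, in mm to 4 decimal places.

seg 1 [0°–199.1°] dwell: s stays 0.0000
seg 2 [199.1°–274°] cycloidal, h=30: full span → s += 30 → s = 30.0000
seg 3 [274°–334.3°] cycloidal, h=22: θ=315.7° here. β=41.7, B=60.3. 22·(0.6915 − sin(2π·0.6915)/(2π)) = 18.4818 → s = 48.4818

48.4818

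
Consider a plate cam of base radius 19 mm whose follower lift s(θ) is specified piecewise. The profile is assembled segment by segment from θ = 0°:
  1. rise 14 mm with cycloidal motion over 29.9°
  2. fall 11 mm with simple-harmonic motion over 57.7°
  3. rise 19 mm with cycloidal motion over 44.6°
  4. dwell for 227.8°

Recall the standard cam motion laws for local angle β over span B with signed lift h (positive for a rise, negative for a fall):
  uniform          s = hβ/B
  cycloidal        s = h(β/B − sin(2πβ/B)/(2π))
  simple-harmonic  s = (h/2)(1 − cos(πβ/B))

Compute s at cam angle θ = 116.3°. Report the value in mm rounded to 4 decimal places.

seg 1 [0°–29.9°] cycloidal, h=14: full span → s += 14 → s = 14.0000
seg 2 [29.9°–87.6°] simple-harmonic, h=-11: full span → s += -11 → s = 3.0000
seg 3 [87.6°–132.2°] cycloidal, h=19: θ=116.3° here. β=28.7, B=44.6. 19·(0.6435 − sin(2π·0.6435)/(2π)) = 14.5982 → s = 17.5982

17.5982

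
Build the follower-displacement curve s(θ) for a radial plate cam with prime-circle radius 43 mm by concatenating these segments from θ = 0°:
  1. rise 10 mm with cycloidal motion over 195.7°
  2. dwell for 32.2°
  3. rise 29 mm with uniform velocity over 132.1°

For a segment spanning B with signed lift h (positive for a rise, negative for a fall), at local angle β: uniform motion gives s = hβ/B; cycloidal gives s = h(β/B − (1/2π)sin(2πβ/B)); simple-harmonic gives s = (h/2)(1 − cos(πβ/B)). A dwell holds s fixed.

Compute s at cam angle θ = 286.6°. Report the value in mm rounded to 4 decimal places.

seg 1 [0°–195.7°] cycloidal, h=10: full span → s += 10 → s = 10.0000
seg 2 [195.7°–227.9°] dwell: s stays 10.0000
seg 3 [227.9°–360°] uniform, h=29: θ=286.6° here. β=58.7, B=132.1. 29·58.7/132.1 = 12.8864 → s = 22.8864

22.8864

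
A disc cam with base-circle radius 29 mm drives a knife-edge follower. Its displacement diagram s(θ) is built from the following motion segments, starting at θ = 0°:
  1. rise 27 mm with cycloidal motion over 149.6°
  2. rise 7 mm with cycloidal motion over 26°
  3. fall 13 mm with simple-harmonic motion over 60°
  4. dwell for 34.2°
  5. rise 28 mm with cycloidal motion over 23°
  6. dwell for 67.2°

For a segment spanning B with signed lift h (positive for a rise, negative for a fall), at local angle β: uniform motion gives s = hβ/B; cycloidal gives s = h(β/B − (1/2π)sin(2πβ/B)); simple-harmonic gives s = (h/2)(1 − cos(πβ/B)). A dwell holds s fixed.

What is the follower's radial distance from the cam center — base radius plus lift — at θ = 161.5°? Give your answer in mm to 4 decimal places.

seg 1 [0°–149.6°] cycloidal, h=27: full span → s += 27 → s = 27.0000
seg 2 [149.6°–175.6°] cycloidal, h=7: θ=161.5° here. β=11.9, B=26. 7·(0.4577 − sin(2π·0.4577)/(2π)) = 2.9112 → s = 29.9112
radial distance = base radius + s = 29 + 29.9112 = 58.9112

58.9112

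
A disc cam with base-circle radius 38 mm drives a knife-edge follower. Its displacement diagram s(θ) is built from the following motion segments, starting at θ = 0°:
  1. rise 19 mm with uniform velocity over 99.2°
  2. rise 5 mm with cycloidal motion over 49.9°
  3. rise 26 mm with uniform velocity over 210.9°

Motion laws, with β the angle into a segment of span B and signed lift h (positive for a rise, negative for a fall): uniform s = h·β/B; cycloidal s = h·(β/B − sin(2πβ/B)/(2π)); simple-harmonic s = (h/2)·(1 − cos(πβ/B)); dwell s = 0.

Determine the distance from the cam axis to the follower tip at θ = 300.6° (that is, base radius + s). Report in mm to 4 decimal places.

seg 1 [0°–99.2°] uniform, h=19: full span → s += 19 → s = 19.0000
seg 2 [99.2°–149.1°] cycloidal, h=5: full span → s += 5 → s = 24.0000
seg 3 [149.1°–360°] uniform, h=26: θ=300.6° here. β=151.5, B=210.9. 26·151.5/210.9 = 18.6771 → s = 42.6771
radial distance = base radius + s = 38 + 42.6771 = 80.6771

80.6771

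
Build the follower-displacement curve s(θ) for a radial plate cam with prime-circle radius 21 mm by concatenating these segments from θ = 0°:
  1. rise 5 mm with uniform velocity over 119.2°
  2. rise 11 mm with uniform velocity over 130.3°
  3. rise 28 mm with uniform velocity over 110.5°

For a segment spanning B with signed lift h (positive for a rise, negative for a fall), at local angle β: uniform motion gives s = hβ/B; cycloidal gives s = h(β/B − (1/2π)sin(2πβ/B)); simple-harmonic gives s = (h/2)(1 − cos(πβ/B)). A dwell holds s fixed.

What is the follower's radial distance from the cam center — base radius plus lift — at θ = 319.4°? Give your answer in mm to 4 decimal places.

seg 1 [0°–119.2°] uniform, h=5: full span → s += 5 → s = 5.0000
seg 2 [119.2°–249.5°] uniform, h=11: full span → s += 11 → s = 16.0000
seg 3 [249.5°–360°] uniform, h=28: θ=319.4° here. β=69.9, B=110.5. 28·69.9/110.5 = 17.7122 → s = 33.7122
radial distance = base radius + s = 21 + 33.7122 = 54.7122

54.7122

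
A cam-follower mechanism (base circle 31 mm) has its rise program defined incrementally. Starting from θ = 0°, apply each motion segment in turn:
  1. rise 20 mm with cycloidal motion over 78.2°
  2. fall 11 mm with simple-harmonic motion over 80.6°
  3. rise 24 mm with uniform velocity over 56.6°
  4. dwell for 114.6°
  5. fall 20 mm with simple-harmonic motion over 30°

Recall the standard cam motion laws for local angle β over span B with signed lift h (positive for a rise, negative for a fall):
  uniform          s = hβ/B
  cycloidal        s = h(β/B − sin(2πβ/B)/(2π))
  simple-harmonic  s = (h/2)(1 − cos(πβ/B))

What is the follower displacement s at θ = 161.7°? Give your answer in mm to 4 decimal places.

seg 1 [0°–78.2°] cycloidal, h=20: full span → s += 20 → s = 20.0000
seg 2 [78.2°–158.8°] simple-harmonic, h=-11: full span → s += -11 → s = 9.0000
seg 3 [158.8°–215.4°] uniform, h=24: θ=161.7° here. β=2.9, B=56.6. 24·2.9/56.6 = 1.2297 → s = 10.2297

10.2297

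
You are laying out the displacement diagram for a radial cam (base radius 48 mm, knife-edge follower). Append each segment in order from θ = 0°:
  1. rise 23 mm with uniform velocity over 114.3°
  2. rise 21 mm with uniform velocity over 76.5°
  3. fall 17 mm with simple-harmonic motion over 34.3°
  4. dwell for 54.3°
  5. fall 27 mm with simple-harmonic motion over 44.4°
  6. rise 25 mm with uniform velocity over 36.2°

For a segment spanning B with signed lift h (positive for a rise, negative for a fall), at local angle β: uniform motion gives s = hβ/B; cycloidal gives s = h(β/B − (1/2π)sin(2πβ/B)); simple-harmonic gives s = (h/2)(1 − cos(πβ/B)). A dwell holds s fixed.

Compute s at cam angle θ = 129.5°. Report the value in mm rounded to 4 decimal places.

seg 1 [0°–114.3°] uniform, h=23: full span → s += 23 → s = 23.0000
seg 2 [114.3°–190.8°] uniform, h=21: θ=129.5° here. β=15.2, B=76.5. 21·15.2/76.5 = 4.1725 → s = 27.1725

27.1725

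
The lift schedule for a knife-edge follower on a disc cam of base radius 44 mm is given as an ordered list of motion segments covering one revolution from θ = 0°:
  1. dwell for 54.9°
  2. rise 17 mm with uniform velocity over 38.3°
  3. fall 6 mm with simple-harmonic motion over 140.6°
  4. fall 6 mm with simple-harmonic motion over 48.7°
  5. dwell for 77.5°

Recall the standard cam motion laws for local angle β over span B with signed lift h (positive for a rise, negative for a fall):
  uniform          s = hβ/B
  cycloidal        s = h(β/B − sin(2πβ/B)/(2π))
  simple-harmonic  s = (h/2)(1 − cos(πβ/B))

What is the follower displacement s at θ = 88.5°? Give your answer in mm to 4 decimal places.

seg 1 [0°–54.9°] dwell: s stays 0.0000
seg 2 [54.9°–93.2°] uniform, h=17: θ=88.5° here. β=33.6, B=38.3. 17·33.6/38.3 = 14.9138 → s = 14.9138

14.9138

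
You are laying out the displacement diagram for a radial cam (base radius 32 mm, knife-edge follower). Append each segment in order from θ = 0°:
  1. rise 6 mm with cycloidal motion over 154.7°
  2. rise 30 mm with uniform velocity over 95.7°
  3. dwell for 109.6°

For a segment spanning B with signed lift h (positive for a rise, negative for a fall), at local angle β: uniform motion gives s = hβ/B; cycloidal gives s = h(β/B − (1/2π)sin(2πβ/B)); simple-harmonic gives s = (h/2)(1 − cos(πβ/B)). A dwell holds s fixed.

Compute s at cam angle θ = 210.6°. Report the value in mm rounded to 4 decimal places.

seg 1 [0°–154.7°] cycloidal, h=6: full span → s += 6 → s = 6.0000
seg 2 [154.7°–250.4°] uniform, h=30: θ=210.6° here. β=55.9, B=95.7. 30·55.9/95.7 = 17.5235 → s = 23.5235

23.5235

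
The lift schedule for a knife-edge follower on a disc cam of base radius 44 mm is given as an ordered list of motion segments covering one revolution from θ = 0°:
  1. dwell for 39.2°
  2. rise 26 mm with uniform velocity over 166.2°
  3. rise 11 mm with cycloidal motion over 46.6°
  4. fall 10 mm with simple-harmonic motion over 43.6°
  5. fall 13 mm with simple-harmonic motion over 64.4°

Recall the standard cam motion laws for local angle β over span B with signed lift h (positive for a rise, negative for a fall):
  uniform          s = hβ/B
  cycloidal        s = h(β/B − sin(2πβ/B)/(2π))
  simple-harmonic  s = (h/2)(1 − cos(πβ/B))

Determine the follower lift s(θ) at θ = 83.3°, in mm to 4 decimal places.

seg 1 [0°–39.2°] dwell: s stays 0.0000
seg 2 [39.2°–205.4°] uniform, h=26: θ=83.3° here. β=44.1, B=166.2. 26·44.1/166.2 = 6.8989 → s = 6.8989

6.8989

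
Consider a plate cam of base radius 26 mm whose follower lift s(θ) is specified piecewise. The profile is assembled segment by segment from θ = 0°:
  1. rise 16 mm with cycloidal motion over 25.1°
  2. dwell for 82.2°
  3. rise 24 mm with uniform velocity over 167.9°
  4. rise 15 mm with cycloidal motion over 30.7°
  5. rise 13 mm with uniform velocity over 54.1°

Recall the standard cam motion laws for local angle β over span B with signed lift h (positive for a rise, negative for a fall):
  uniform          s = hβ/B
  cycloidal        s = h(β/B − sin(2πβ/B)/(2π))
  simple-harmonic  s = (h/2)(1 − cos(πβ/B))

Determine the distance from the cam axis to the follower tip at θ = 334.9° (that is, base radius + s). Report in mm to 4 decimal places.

seg 1 [0°–25.1°] cycloidal, h=16: full span → s += 16 → s = 16.0000
seg 2 [25.1°–107.3°] dwell: s stays 16.0000
seg 3 [107.3°–275.2°] uniform, h=24: full span → s += 24 → s = 40.0000
seg 4 [275.2°–305.9°] cycloidal, h=15: full span → s += 15 → s = 55.0000
seg 5 [305.9°–360°] uniform, h=13: θ=334.9° here. β=29, B=54.1. 13·29/54.1 = 6.9686 → s = 61.9686
radial distance = base radius + s = 26 + 61.9686 = 87.9686

87.9686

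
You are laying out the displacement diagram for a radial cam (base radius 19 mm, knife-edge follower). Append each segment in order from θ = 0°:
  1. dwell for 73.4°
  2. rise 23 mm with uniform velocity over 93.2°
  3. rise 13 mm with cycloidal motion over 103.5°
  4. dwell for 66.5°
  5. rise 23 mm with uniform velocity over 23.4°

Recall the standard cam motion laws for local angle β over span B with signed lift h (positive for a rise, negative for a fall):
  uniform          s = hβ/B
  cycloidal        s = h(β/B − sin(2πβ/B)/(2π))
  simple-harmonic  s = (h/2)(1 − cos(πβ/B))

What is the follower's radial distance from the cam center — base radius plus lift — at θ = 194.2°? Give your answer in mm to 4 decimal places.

seg 1 [0°–73.4°] dwell: s stays 0.0000
seg 2 [73.4°–166.6°] uniform, h=23: full span → s += 23 → s = 23.0000
seg 3 [166.6°–270.1°] cycloidal, h=13: θ=194.2° here. β=27.6, B=103.5. 13·(0.2667 − sin(2π·0.2667)/(2π)) = 1.4090 → s = 24.4090
radial distance = base radius + s = 19 + 24.4090 = 43.4090

43.4090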